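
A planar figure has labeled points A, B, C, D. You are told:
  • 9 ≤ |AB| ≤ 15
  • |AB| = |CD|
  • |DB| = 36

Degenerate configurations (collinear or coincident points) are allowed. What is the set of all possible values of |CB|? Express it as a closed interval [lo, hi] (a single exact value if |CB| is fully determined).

|AB| ∈ [9, 15]
|BD| ∈ {36}
|CD| ∈ [9, 15]
|AD| ∈ [21, 51]
|BC| ∈ [21, 51]
|AC| ∈ [6, 66]

|CB| ∈ [21, 51]  (≈ [21.0000, 51.0000])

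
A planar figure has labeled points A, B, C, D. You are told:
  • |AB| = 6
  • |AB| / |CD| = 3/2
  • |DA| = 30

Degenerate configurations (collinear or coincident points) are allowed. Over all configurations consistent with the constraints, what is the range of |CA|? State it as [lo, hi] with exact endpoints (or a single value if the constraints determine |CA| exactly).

|AB| ∈ {6}
|AD| ∈ {30}
|CD| ∈ {4}
|BD| ∈ [24, 36]
|AC| ∈ [26, 34]
|BC| ∈ [20, 40]

|CA| ∈ [26, 34]  (≈ [26.0000, 34.0000])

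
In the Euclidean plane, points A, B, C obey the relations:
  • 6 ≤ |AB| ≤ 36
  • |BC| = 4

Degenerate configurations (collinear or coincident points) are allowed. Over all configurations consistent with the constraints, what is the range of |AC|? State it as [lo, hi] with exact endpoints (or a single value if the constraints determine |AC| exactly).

|AB| ∈ [6, 36]
|BC| ∈ {4}
|AC| ∈ [2, 40]

|AC| ∈ [2, 40]  (≈ [2.0000, 40.0000])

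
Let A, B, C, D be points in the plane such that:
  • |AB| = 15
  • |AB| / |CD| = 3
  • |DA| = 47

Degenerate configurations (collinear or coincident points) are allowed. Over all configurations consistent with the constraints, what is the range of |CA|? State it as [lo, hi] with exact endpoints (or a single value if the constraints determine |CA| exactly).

|CA| ∈ [42, 52]  (≈ [42.0000, 52.0000])

|AB| ∈ {15}
|AD| ∈ {47}
|CD| ∈ {5}
|BD| ∈ [32, 62]
|AC| ∈ [42, 52]
|BC| ∈ [27, 67]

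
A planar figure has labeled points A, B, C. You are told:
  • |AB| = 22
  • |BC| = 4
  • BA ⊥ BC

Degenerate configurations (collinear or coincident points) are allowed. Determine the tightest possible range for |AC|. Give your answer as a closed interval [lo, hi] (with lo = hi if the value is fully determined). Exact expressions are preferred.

|AC| = 10·√(5)  (≈ 22.3607)

|AB| ∈ {22}
|BC| ∈ {4}
|AC| ∈ {10·√(5)}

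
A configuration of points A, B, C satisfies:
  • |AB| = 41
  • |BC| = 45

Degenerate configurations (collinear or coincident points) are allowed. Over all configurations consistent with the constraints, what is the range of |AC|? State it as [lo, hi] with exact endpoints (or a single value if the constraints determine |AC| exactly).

|AB| ∈ {41}
|BC| ∈ {45}
|AC| ∈ [4, 86]

|AC| ∈ [4, 86]  (≈ [4.0000, 86.0000])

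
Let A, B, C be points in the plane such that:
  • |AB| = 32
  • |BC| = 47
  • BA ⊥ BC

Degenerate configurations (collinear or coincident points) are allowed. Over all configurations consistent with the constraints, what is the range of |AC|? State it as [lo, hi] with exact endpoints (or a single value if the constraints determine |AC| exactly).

|AC| = √(3233)  (≈ 56.8595)

|AB| ∈ {32}
|BC| ∈ {47}
|AC| ∈ {√(3233)}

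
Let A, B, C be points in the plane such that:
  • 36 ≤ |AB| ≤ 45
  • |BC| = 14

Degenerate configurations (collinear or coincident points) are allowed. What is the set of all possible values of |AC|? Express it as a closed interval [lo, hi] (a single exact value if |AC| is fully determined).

|AC| ∈ [22, 59]  (≈ [22.0000, 59.0000])

|AB| ∈ [36, 45]
|BC| ∈ {14}
|AC| ∈ [22, 59]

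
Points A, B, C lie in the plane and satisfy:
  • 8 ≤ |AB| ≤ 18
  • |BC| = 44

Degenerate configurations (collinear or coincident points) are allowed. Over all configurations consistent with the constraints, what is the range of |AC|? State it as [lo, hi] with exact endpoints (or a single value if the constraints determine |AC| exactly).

|AC| ∈ [26, 62]  (≈ [26.0000, 62.0000])

|AB| ∈ [8, 18]
|BC| ∈ {44}
|AC| ∈ [26, 62]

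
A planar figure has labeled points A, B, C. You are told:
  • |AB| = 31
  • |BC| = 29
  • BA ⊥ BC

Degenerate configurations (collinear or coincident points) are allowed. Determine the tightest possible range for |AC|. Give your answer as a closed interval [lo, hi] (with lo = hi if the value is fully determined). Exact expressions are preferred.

|AB| ∈ {31}
|BC| ∈ {29}
|AC| ∈ {√(1802)}

|AC| = √(1802)  (≈ 42.4500)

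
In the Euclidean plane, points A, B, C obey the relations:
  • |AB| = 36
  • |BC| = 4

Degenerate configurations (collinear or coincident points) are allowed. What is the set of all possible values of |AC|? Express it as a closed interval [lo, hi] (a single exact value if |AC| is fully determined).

|AB| ∈ {36}
|BC| ∈ {4}
|AC| ∈ [32, 40]

|AC| ∈ [32, 40]  (≈ [32.0000, 40.0000])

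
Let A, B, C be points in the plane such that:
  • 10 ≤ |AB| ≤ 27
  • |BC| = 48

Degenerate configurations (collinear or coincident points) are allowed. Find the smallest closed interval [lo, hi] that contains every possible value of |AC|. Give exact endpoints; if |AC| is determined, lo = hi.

|AC| ∈ [21, 75]  (≈ [21.0000, 75.0000])

|AB| ∈ [10, 27]
|BC| ∈ {48}
|AC| ∈ [21, 75]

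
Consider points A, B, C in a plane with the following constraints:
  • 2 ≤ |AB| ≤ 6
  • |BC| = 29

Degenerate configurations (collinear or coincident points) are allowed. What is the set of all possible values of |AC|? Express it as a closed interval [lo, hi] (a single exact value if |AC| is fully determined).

|AC| ∈ [23, 35]  (≈ [23.0000, 35.0000])

|AB| ∈ [2, 6]
|BC| ∈ {29}
|AC| ∈ [23, 35]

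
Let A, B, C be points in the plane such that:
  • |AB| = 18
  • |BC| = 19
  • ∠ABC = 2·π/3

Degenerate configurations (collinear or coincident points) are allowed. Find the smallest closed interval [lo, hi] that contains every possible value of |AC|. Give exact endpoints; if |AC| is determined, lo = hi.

|AB| ∈ {18}
|BC| ∈ {19}
|AC| ∈ {√(1027)}

|AC| = √(1027)  (≈ 32.0468)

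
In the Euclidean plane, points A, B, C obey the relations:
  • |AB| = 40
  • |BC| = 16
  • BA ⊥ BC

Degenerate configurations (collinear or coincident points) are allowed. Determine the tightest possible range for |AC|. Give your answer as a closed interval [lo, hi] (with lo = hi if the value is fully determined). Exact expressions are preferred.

|AC| = 8·√(29)  (≈ 43.0813)

|AB| ∈ {40}
|BC| ∈ {16}
|AC| ∈ {8·√(29)}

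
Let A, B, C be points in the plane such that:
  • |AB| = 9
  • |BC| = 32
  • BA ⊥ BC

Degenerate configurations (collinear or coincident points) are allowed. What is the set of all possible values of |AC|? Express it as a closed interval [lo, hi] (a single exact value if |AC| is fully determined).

|AC| = √(1105)  (≈ 33.2415)

|AB| ∈ {9}
|BC| ∈ {32}
|AC| ∈ {√(1105)}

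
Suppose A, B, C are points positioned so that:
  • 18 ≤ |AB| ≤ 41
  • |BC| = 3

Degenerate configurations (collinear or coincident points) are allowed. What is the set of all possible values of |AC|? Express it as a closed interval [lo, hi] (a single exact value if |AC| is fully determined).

|AC| ∈ [15, 44]  (≈ [15.0000, 44.0000])

|AB| ∈ [18, 41]
|BC| ∈ {3}
|AC| ∈ [15, 44]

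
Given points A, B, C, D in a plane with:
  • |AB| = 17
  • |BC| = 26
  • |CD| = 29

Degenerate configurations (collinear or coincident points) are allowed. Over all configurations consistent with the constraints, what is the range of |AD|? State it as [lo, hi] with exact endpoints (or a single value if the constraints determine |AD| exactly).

|AB| ∈ {17}
|BC| ∈ {26}
|CD| ∈ {29}
|AC| ∈ [9, 43]
|BD| ∈ [3, 55]
|AD| ∈ [0, 72]

|AD| ∈ [0, 72]  (≈ [0.0000, 72.0000])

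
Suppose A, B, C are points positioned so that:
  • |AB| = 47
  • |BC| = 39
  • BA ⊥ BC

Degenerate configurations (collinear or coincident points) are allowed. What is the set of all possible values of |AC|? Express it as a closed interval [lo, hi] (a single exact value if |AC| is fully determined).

|AC| = √(3730)  (≈ 61.0737)

|AB| ∈ {47}
|BC| ∈ {39}
|AC| ∈ {√(3730)}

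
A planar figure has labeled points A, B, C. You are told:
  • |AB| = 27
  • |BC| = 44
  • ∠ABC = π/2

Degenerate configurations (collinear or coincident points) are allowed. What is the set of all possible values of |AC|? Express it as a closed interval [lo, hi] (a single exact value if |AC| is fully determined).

|AB| ∈ {27}
|BC| ∈ {44}
|AC| ∈ {√(2665)}

|AC| = √(2665)  (≈ 51.6236)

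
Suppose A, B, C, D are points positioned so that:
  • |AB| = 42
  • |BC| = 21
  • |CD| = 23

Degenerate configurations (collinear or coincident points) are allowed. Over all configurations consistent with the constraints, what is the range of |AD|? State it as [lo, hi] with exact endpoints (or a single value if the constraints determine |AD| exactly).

|AD| ∈ [0, 86]  (≈ [0.0000, 86.0000])

|AB| ∈ {42}
|BC| ∈ {21}
|CD| ∈ {23}
|AC| ∈ [21, 63]
|BD| ∈ [2, 44]
|AD| ∈ [0, 86]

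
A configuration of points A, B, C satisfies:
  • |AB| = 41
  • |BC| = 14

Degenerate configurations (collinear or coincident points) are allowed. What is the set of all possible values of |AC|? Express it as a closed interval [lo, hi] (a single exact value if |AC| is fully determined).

|AB| ∈ {41}
|BC| ∈ {14}
|AC| ∈ [27, 55]

|AC| ∈ [27, 55]  (≈ [27.0000, 55.0000])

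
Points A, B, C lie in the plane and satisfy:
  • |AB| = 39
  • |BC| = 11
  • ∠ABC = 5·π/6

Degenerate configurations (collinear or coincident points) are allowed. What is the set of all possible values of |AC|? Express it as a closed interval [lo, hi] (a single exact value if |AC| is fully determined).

|AC| = √(429·√(3) + 1642)  (≈ 48.8370)

|AB| ∈ {39}
|BC| ∈ {11}
|AC| ∈ {√(429·√(3) + 1642)}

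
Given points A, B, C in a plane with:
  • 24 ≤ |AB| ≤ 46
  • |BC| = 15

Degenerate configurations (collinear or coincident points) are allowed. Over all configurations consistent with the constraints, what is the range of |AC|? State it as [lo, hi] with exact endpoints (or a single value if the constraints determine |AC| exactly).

|AB| ∈ [24, 46]
|BC| ∈ {15}
|AC| ∈ [9, 61]

|AC| ∈ [9, 61]  (≈ [9.0000, 61.0000])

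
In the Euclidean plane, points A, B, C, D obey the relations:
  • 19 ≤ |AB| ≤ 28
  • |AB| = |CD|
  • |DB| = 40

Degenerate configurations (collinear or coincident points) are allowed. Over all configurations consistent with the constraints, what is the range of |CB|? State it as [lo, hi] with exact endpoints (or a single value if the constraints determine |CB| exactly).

|CB| ∈ [12, 68]  (≈ [12.0000, 68.0000])

|AB| ∈ [19, 28]
|BD| ∈ {40}
|CD| ∈ [19, 28]
|AD| ∈ [12, 68]
|BC| ∈ [12, 68]
|AC| ∈ [0, 96]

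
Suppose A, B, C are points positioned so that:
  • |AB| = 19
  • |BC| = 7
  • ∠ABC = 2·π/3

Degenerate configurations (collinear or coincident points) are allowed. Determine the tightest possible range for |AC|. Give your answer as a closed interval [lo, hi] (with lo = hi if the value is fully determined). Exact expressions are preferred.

|AB| ∈ {19}
|BC| ∈ {7}
|AC| ∈ {√(543)}

|AC| = √(543)  (≈ 23.3024)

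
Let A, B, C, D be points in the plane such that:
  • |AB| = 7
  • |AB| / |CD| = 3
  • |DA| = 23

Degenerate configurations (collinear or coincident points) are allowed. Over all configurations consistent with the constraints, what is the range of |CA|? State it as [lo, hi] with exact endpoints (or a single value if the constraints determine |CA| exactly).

|CA| ∈ [62/3, 76/3]  (≈ [20.6667, 25.3333])

|AB| ∈ {7}
|AD| ∈ {23}
|CD| ∈ {7/3}
|BD| ∈ [16, 30]
|AC| ∈ [62/3, 76/3]
|BC| ∈ [41/3, 97/3]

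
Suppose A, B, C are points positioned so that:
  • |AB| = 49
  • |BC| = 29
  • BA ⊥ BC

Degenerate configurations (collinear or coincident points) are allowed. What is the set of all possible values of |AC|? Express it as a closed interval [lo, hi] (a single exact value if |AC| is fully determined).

|AC| = √(3242)  (≈ 56.9386)

|AB| ∈ {49}
|BC| ∈ {29}
|AC| ∈ {√(3242)}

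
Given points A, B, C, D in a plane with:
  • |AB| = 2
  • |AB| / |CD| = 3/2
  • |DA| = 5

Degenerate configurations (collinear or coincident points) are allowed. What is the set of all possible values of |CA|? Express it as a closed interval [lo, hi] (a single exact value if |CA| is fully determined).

|AB| ∈ {2}
|AD| ∈ {5}
|CD| ∈ {4/3}
|BD| ∈ [3, 7]
|AC| ∈ [11/3, 19/3]
|BC| ∈ [5/3, 25/3]

|CA| ∈ [11/3, 19/3]  (≈ [3.6667, 6.3333])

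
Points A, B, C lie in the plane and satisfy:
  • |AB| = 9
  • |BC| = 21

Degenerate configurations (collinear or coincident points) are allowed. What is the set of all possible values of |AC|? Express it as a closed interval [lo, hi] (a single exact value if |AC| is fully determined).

|AB| ∈ {9}
|BC| ∈ {21}
|AC| ∈ [12, 30]

|AC| ∈ [12, 30]  (≈ [12.0000, 30.0000])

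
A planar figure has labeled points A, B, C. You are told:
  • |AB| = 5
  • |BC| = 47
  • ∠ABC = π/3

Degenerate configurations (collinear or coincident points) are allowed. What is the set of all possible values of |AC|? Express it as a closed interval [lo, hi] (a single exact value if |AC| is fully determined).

|AC| = √(1999)  (≈ 44.7102)

|AB| ∈ {5}
|BC| ∈ {47}
|AC| ∈ {√(1999)}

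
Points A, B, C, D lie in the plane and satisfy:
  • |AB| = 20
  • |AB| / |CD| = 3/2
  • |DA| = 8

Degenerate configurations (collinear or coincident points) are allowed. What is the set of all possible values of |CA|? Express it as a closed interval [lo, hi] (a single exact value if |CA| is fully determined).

|CA| ∈ [16/3, 64/3]  (≈ [5.3333, 21.3333])

|AB| ∈ {20}
|AD| ∈ {8}
|CD| ∈ {40/3}
|BD| ∈ [12, 28]
|AC| ∈ [16/3, 64/3]
|BC| ∈ [0, 124/3]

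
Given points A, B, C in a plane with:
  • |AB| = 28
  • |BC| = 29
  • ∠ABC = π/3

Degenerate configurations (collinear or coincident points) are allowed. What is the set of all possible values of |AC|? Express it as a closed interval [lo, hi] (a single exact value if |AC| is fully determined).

|AB| ∈ {28}
|BC| ∈ {29}
|AC| ∈ {√(813)}

|AC| = √(813)  (≈ 28.5132)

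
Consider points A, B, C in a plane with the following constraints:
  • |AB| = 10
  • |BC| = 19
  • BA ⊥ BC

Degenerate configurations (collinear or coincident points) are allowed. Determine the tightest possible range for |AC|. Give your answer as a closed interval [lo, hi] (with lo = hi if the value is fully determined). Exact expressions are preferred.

|AB| ∈ {10}
|BC| ∈ {19}
|AC| ∈ {√(461)}

|AC| = √(461)  (≈ 21.4709)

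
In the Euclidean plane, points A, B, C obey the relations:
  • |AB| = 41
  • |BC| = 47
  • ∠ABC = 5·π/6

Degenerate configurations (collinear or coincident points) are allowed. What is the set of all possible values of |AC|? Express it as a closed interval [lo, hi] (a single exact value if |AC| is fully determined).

|AB| ∈ {41}
|BC| ∈ {47}
|AC| ∈ {√(1927·√(3) + 3890)}

|AC| = √(1927·√(3) + 3890)  (≈ 85.0157)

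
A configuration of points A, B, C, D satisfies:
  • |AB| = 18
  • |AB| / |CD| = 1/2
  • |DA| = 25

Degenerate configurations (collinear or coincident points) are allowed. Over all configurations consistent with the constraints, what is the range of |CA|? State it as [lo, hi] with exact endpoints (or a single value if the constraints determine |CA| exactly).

|AB| ∈ {18}
|AD| ∈ {25}
|CD| ∈ {36}
|BD| ∈ [7, 43]
|AC| ∈ [11, 61]
|BC| ∈ [0, 79]

|CA| ∈ [11, 61]  (≈ [11.0000, 61.0000])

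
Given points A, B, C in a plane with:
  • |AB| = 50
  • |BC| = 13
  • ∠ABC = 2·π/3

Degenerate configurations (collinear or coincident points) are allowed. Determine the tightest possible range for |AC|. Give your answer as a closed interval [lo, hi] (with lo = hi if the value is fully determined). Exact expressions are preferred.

|AC| = √(3319)  (≈ 57.6108)

|AB| ∈ {50}
|BC| ∈ {13}
|AC| ∈ {√(3319)}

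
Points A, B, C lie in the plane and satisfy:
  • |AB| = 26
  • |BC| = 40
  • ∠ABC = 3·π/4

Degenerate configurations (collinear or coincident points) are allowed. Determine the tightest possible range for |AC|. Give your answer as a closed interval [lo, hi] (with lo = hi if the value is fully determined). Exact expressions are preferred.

|AC| = 2·√(260·√(2) + 569)  (≈ 61.2110)

|AB| ∈ {26}
|BC| ∈ {40}
|AC| ∈ {2·√(260·√(2) + 569)}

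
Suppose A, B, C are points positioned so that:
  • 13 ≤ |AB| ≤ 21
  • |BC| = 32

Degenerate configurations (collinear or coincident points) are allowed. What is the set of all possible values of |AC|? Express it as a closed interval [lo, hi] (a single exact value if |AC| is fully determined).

|AB| ∈ [13, 21]
|BC| ∈ {32}
|AC| ∈ [11, 53]

|AC| ∈ [11, 53]  (≈ [11.0000, 53.0000])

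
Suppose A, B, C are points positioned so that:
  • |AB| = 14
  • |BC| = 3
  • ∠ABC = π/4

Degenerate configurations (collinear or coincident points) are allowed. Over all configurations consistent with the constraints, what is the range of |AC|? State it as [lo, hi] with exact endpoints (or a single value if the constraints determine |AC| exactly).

|AC| = √(205 - 42·√(2))  (≈ 12.0666)

|AB| ∈ {14}
|BC| ∈ {3}
|AC| ∈ {√(205 - 42·√(2))}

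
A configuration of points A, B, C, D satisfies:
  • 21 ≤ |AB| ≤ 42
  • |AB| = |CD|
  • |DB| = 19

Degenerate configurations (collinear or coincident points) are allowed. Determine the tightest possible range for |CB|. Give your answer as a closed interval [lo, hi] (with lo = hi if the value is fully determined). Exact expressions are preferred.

|AB| ∈ [21, 42]
|BD| ∈ {19}
|CD| ∈ [21, 42]
|AD| ∈ [2, 61]
|BC| ∈ [2, 61]
|AC| ∈ [0, 103]

|CB| ∈ [2, 61]  (≈ [2.0000, 61.0000])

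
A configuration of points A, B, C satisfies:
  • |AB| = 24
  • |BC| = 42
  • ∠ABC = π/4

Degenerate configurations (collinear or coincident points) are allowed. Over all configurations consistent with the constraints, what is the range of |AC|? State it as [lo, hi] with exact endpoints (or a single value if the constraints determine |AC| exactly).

|AB| ∈ {24}
|BC| ∈ {42}
|AC| ∈ {6·√(65 - 28·√(2))}

|AC| = 6·√(65 - 28·√(2))  (≈ 30.2403)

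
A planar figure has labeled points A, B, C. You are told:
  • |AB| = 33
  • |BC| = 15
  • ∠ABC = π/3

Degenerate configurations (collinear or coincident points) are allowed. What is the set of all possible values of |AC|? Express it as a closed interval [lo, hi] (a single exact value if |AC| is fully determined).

|AC| = 3·√(91)  (≈ 28.6182)

|AB| ∈ {33}
|BC| ∈ {15}
|AC| ∈ {3·√(91)}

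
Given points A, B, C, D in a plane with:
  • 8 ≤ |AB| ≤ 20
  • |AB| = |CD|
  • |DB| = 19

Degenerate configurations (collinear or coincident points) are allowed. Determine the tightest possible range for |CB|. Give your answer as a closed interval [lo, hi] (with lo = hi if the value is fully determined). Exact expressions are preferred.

|AB| ∈ [8, 20]
|BD| ∈ {19}
|CD| ∈ [8, 20]
|AD| ∈ [0, 39]
|BC| ∈ [0, 39]
|AC| ∈ [0, 59]

|CB| ∈ [0, 39]  (≈ [0.0000, 39.0000])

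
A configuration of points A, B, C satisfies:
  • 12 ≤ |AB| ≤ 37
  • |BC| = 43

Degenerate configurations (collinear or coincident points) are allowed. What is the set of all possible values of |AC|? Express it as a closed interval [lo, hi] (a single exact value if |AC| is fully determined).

|AC| ∈ [6, 80]  (≈ [6.0000, 80.0000])

|AB| ∈ [12, 37]
|BC| ∈ {43}
|AC| ∈ [6, 80]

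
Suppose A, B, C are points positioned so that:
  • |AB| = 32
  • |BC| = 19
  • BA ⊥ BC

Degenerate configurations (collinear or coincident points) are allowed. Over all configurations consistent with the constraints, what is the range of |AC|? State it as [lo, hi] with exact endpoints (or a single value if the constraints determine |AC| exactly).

|AC| = √(1385)  (≈ 37.2156)

|AB| ∈ {32}
|BC| ∈ {19}
|AC| ∈ {√(1385)}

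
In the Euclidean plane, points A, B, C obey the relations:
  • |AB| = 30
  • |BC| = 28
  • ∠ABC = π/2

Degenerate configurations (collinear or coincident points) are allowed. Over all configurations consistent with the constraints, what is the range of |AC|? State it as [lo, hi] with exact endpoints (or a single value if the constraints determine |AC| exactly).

|AB| ∈ {30}
|BC| ∈ {28}
|AC| ∈ {2·√(421)}

|AC| = 2·√(421)  (≈ 41.0366)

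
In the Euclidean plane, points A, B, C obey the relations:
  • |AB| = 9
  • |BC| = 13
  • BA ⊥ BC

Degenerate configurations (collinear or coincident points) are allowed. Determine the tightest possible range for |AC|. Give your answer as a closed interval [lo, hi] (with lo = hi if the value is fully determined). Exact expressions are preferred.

|AC| = 5·√(10)  (≈ 15.8114)

|AB| ∈ {9}
|BC| ∈ {13}
|AC| ∈ {5·√(10)}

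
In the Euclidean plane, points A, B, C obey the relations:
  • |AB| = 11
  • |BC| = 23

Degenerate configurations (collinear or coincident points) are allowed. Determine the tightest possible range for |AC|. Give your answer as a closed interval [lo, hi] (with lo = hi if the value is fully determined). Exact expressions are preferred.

|AB| ∈ {11}
|BC| ∈ {23}
|AC| ∈ [12, 34]

|AC| ∈ [12, 34]  (≈ [12.0000, 34.0000])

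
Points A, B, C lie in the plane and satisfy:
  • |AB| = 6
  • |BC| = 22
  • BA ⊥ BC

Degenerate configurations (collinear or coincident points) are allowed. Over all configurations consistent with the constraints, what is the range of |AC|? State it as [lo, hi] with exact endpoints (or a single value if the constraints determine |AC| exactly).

|AB| ∈ {6}
|BC| ∈ {22}
|AC| ∈ {2·√(130)}

|AC| = 2·√(130)  (≈ 22.8035)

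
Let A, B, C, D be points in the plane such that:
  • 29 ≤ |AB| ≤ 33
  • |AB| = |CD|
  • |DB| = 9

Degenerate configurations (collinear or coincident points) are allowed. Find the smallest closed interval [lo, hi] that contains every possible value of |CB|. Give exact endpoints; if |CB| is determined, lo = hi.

|AB| ∈ [29, 33]
|BD| ∈ {9}
|CD| ∈ [29, 33]
|AD| ∈ [20, 42]
|BC| ∈ [20, 42]
|AC| ∈ [0, 75]

|CB| ∈ [20, 42]  (≈ [20.0000, 42.0000])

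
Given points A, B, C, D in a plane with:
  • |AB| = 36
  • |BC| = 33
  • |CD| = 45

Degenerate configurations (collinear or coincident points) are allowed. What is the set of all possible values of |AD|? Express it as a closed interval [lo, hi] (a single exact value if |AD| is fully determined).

|AB| ∈ {36}
|BC| ∈ {33}
|CD| ∈ {45}
|AC| ∈ [3, 69]
|BD| ∈ [12, 78]
|AD| ∈ [0, 114]

|AD| ∈ [0, 114]  (≈ [0.0000, 114.0000])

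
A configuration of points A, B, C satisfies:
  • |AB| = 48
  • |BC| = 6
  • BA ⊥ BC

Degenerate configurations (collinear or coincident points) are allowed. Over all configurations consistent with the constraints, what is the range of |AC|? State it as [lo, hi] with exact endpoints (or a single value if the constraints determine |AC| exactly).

|AB| ∈ {48}
|BC| ∈ {6}
|AC| ∈ {6·√(65)}

|AC| = 6·√(65)  (≈ 48.3735)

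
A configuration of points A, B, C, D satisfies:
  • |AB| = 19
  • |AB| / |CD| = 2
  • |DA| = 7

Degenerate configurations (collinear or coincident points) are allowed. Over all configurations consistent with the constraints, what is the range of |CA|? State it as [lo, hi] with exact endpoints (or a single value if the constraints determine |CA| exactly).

|CA| ∈ [5/2, 33/2]  (≈ [2.5000, 16.5000])

|AB| ∈ {19}
|AD| ∈ {7}
|CD| ∈ {19/2}
|BD| ∈ [12, 26]
|AC| ∈ [5/2, 33/2]
|BC| ∈ [5/2, 71/2]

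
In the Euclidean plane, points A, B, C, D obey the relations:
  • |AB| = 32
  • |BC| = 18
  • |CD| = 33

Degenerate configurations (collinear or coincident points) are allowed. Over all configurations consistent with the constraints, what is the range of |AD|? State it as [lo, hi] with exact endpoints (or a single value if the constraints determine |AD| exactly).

|AD| ∈ [0, 83]  (≈ [0.0000, 83.0000])

|AB| ∈ {32}
|BC| ∈ {18}
|CD| ∈ {33}
|AC| ∈ [14, 50]
|BD| ∈ [15, 51]
|AD| ∈ [0, 83]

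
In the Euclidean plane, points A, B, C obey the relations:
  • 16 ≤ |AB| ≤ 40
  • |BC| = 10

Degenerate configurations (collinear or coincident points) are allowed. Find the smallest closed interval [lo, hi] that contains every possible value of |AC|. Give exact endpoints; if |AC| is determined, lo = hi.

|AC| ∈ [6, 50]  (≈ [6.0000, 50.0000])

|AB| ∈ [16, 40]
|BC| ∈ {10}
|AC| ∈ [6, 50]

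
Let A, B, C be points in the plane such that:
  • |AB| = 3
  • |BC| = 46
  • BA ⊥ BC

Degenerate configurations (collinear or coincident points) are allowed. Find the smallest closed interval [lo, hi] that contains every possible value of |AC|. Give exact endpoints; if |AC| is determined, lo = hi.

|AC| = 5·√(85)  (≈ 46.0977)

|AB| ∈ {3}
|BC| ∈ {46}
|AC| ∈ {5·√(85)}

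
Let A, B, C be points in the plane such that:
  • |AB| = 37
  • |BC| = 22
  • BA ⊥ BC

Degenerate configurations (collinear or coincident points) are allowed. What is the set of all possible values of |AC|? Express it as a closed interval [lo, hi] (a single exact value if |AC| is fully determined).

|AB| ∈ {37}
|BC| ∈ {22}
|AC| ∈ {√(1853)}

|AC| = √(1853)  (≈ 43.0465)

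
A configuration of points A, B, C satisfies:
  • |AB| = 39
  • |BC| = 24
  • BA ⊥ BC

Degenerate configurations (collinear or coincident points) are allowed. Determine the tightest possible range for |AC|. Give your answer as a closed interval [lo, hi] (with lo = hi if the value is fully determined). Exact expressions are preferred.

|AC| = 3·√(233)  (≈ 45.7930)

|AB| ∈ {39}
|BC| ∈ {24}
|AC| ∈ {3·√(233)}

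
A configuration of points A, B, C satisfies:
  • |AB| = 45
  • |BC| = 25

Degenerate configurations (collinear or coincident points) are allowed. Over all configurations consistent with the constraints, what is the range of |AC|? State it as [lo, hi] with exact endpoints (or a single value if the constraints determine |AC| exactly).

|AC| ∈ [20, 70]  (≈ [20.0000, 70.0000])

|AB| ∈ {45}
|BC| ∈ {25}
|AC| ∈ [20, 70]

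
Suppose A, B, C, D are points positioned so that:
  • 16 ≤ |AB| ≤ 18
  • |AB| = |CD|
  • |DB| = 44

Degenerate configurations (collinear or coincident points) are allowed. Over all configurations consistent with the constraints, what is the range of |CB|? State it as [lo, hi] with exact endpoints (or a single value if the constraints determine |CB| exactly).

|CB| ∈ [26, 62]  (≈ [26.0000, 62.0000])

|AB| ∈ [16, 18]
|BD| ∈ {44}
|CD| ∈ [16, 18]
|AD| ∈ [26, 62]
|BC| ∈ [26, 62]
|AC| ∈ [8, 80]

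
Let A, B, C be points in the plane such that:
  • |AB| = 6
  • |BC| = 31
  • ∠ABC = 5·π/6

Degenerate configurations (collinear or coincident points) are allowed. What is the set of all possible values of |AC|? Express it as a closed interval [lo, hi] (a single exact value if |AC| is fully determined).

|AC| = √(186·√(3) + 997)  (≈ 36.3203)

|AB| ∈ {6}
|BC| ∈ {31}
|AC| ∈ {√(186·√(3) + 997)}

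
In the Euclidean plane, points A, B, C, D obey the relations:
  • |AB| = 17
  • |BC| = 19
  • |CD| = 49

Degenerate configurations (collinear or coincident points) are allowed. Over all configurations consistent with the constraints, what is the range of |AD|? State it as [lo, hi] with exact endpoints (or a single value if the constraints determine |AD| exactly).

|AD| ∈ [13, 85]  (≈ [13.0000, 85.0000])

|AB| ∈ {17}
|BC| ∈ {19}
|CD| ∈ {49}
|AC| ∈ [2, 36]
|BD| ∈ [30, 68]
|AD| ∈ [13, 85]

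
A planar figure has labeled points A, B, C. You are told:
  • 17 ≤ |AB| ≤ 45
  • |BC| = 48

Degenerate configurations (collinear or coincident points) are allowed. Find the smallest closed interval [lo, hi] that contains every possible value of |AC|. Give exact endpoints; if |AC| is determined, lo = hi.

|AB| ∈ [17, 45]
|BC| ∈ {48}
|AC| ∈ [3, 93]

|AC| ∈ [3, 93]  (≈ [3.0000, 93.0000])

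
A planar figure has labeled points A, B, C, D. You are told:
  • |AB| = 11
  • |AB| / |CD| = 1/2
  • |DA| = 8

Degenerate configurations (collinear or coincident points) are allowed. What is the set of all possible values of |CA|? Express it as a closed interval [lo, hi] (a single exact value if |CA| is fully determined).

|CA| ∈ [14, 30]  (≈ [14.0000, 30.0000])

|AB| ∈ {11}
|AD| ∈ {8}
|CD| ∈ {22}
|BD| ∈ [3, 19]
|AC| ∈ [14, 30]
|BC| ∈ [3, 41]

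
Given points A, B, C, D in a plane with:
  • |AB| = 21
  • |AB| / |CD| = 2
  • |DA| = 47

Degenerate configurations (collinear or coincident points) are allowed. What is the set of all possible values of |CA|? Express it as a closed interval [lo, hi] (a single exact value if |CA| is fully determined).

|AB| ∈ {21}
|AD| ∈ {47}
|CD| ∈ {21/2}
|BD| ∈ [26, 68]
|AC| ∈ [73/2, 115/2]
|BC| ∈ [31/2, 157/2]

|CA| ∈ [73/2, 115/2]  (≈ [36.5000, 57.5000])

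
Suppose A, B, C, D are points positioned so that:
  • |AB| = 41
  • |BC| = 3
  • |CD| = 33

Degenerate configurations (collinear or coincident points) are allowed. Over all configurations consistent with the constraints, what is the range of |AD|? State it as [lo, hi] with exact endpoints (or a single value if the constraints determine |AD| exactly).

|AD| ∈ [5, 77]  (≈ [5.0000, 77.0000])

|AB| ∈ {41}
|BC| ∈ {3}
|CD| ∈ {33}
|AC| ∈ [38, 44]
|BD| ∈ [30, 36]
|AD| ∈ [5, 77]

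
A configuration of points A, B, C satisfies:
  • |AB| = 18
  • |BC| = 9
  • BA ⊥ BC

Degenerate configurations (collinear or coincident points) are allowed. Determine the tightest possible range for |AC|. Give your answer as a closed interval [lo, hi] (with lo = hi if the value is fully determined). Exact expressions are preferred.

|AC| = 9·√(5)  (≈ 20.1246)

|AB| ∈ {18}
|BC| ∈ {9}
|AC| ∈ {9·√(5)}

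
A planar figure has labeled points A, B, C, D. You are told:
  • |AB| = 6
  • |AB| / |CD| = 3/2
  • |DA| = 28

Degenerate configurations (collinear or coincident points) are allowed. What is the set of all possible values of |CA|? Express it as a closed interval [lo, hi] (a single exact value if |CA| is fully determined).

|AB| ∈ {6}
|AD| ∈ {28}
|CD| ∈ {4}
|BD| ∈ [22, 34]
|AC| ∈ [24, 32]
|BC| ∈ [18, 38]

|CA| ∈ [24, 32]  (≈ [24.0000, 32.0000])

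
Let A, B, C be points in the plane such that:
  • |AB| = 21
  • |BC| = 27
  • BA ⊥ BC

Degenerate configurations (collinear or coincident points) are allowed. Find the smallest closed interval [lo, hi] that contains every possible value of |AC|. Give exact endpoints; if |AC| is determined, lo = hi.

|AC| = 3·√(130)  (≈ 34.2053)

|AB| ∈ {21}
|BC| ∈ {27}
|AC| ∈ {3·√(130)}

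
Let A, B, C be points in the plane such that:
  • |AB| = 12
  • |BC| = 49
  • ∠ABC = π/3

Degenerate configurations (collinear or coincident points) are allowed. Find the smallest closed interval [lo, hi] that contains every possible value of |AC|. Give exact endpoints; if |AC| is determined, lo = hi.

|AC| = √(1957)  (≈ 44.2380)

|AB| ∈ {12}
|BC| ∈ {49}
|AC| ∈ {√(1957)}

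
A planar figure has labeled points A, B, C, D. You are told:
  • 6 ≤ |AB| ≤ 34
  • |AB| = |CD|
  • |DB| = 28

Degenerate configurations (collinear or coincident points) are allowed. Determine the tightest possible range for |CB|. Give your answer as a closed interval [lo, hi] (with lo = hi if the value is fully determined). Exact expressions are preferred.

|CB| ∈ [0, 62]  (≈ [0.0000, 62.0000])

|AB| ∈ [6, 34]
|BD| ∈ {28}
|CD| ∈ [6, 34]
|AD| ∈ [0, 62]
|BC| ∈ [0, 62]
|AC| ∈ [0, 96]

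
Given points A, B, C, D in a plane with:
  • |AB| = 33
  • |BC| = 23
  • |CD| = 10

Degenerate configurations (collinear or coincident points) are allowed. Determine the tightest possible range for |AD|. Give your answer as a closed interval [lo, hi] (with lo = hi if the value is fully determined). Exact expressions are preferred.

|AB| ∈ {33}
|BC| ∈ {23}
|CD| ∈ {10}
|AC| ∈ [10, 56]
|BD| ∈ [13, 33]
|AD| ∈ [0, 66]

|AD| ∈ [0, 66]  (≈ [0.0000, 66.0000])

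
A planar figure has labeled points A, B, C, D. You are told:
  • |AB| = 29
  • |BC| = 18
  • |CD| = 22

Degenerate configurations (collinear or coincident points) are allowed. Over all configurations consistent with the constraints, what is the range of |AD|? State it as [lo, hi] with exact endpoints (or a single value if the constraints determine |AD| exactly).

|AB| ∈ {29}
|BC| ∈ {18}
|CD| ∈ {22}
|AC| ∈ [11, 47]
|BD| ∈ [4, 40]
|AD| ∈ [0, 69]

|AD| ∈ [0, 69]  (≈ [0.0000, 69.0000])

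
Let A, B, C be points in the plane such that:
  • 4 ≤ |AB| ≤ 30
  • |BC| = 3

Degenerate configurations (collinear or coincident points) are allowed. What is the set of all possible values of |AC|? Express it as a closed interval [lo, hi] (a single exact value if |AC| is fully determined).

|AC| ∈ [1, 33]  (≈ [1.0000, 33.0000])

|AB| ∈ [4, 30]
|BC| ∈ {3}
|AC| ∈ [1, 33]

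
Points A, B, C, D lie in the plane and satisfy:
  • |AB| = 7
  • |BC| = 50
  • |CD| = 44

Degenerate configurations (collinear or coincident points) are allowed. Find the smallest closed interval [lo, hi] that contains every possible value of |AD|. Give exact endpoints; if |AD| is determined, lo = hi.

|AB| ∈ {7}
|BC| ∈ {50}
|CD| ∈ {44}
|AC| ∈ [43, 57]
|BD| ∈ [6, 94]
|AD| ∈ [0, 101]

|AD| ∈ [0, 101]  (≈ [0.0000, 101.0000])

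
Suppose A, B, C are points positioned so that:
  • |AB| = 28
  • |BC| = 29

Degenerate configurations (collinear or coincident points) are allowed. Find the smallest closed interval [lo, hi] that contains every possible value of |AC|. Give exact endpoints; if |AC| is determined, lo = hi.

|AC| ∈ [1, 57]  (≈ [1.0000, 57.0000])

|AB| ∈ {28}
|BC| ∈ {29}
|AC| ∈ [1, 57]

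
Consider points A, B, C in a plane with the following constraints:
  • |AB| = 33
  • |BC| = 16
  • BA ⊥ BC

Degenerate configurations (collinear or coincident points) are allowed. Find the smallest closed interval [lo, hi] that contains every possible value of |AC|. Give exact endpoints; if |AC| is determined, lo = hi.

|AB| ∈ {33}
|BC| ∈ {16}
|AC| ∈ {√(1345)}

|AC| = √(1345)  (≈ 36.6742)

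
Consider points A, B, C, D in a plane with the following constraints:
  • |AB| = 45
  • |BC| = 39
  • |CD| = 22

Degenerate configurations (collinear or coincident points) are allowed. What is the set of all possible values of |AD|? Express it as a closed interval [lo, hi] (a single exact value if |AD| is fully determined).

|AB| ∈ {45}
|BC| ∈ {39}
|CD| ∈ {22}
|AC| ∈ [6, 84]
|BD| ∈ [17, 61]
|AD| ∈ [0, 106]

|AD| ∈ [0, 106]  (≈ [0.0000, 106.0000])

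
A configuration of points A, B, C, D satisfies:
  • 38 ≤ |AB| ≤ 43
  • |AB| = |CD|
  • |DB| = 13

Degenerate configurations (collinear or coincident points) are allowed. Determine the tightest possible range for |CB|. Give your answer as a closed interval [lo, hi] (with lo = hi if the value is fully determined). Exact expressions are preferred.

|CB| ∈ [25, 56]  (≈ [25.0000, 56.0000])

|AB| ∈ [38, 43]
|BD| ∈ {13}
|CD| ∈ [38, 43]
|AD| ∈ [25, 56]
|BC| ∈ [25, 56]
|AC| ∈ [0, 99]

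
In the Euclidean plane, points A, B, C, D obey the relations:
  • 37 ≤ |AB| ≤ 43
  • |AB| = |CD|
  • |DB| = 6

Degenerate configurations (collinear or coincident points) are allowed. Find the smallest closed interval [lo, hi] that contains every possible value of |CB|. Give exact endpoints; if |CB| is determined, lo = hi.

|CB| ∈ [31, 49]  (≈ [31.0000, 49.0000])

|AB| ∈ [37, 43]
|BD| ∈ {6}
|CD| ∈ [37, 43]
|AD| ∈ [31, 49]
|BC| ∈ [31, 49]
|AC| ∈ [0, 92]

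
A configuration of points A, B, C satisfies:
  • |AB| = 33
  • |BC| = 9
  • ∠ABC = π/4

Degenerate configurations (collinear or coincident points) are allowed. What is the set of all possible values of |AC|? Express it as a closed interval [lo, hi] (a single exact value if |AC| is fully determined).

|AB| ∈ {33}
|BC| ∈ {9}
|AC| ∈ {3·√(130 - 33·√(2))}

|AC| = 3·√(130 - 33·√(2))  (≈ 27.3857)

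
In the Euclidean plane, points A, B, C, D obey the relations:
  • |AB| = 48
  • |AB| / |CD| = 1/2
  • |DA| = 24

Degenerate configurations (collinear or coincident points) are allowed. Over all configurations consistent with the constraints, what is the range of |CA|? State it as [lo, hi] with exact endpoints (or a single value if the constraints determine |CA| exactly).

|AB| ∈ {48}
|AD| ∈ {24}
|CD| ∈ {96}
|BD| ∈ [24, 72]
|AC| ∈ [72, 120]
|BC| ∈ [24, 168]

|CA| ∈ [72, 120]  (≈ [72.0000, 120.0000])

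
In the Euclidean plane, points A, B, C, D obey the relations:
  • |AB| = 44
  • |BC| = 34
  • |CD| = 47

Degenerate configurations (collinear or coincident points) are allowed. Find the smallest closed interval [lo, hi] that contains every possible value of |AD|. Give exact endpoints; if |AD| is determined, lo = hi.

|AD| ∈ [0, 125]  (≈ [0.0000, 125.0000])

|AB| ∈ {44}
|BC| ∈ {34}
|CD| ∈ {47}
|AC| ∈ [10, 78]
|BD| ∈ [13, 81]
|AD| ∈ [0, 125]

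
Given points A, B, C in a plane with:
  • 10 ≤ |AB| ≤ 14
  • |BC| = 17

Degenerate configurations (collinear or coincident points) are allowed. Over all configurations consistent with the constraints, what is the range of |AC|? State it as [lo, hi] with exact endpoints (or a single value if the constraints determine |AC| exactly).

|AC| ∈ [3, 31]  (≈ [3.0000, 31.0000])

|AB| ∈ [10, 14]
|BC| ∈ {17}
|AC| ∈ [3, 31]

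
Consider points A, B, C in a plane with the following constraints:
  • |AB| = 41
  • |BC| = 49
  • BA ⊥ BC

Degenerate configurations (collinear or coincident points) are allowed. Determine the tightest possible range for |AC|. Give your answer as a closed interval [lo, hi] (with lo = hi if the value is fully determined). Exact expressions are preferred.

|AB| ∈ {41}
|BC| ∈ {49}
|AC| ∈ {√(4082)}

|AC| = √(4082)  (≈ 63.8905)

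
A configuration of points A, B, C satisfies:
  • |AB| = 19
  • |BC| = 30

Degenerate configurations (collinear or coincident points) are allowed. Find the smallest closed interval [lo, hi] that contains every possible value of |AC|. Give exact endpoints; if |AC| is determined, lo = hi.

|AC| ∈ [11, 49]  (≈ [11.0000, 49.0000])

|AB| ∈ {19}
|BC| ∈ {30}
|AC| ∈ [11, 49]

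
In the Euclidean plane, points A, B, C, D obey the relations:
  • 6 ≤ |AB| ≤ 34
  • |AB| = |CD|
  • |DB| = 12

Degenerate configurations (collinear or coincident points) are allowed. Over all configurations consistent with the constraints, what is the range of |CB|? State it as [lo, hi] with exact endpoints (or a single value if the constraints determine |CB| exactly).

|AB| ∈ [6, 34]
|BD| ∈ {12}
|CD| ∈ [6, 34]
|AD| ∈ [0, 46]
|BC| ∈ [0, 46]
|AC| ∈ [0, 80]

|CB| ∈ [0, 46]  (≈ [0.0000, 46.0000])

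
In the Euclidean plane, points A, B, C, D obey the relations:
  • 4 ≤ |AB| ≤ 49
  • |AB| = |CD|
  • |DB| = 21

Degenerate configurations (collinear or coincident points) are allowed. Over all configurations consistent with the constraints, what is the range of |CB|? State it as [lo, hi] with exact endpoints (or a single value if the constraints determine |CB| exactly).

|CB| ∈ [0, 70]  (≈ [0.0000, 70.0000])

|AB| ∈ [4, 49]
|BD| ∈ {21}
|CD| ∈ [4, 49]
|AD| ∈ [0, 70]
|BC| ∈ [0, 70]
|AC| ∈ [0, 119]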